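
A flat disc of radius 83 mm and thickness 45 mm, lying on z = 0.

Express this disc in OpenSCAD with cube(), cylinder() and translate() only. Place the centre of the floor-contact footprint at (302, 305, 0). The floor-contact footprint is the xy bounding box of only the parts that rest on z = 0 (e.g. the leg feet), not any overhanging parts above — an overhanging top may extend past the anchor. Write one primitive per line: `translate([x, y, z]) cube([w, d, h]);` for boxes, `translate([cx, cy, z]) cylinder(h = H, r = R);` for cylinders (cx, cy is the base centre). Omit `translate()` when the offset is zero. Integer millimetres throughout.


translate([302, 305, 0]) cylinder(h = 45, r = 83);


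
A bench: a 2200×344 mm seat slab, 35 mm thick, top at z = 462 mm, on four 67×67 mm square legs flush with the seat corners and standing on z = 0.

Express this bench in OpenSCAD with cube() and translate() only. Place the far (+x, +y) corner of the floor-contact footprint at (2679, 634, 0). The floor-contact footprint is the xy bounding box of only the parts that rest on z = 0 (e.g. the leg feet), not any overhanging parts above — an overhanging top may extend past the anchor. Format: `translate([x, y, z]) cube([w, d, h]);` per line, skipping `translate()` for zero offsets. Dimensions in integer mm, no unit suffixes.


translate([479, 290, 427]) cube([2200, 344, 35]);
translate([479, 290, 0]) cube([67, 67, 427]);
translate([479, 567, 0]) cube([67, 67, 427]);
translate([2612, 290, 0]) cube([67, 67, 427]);
translate([2612, 567, 0]) cube([67, 67, 427]);


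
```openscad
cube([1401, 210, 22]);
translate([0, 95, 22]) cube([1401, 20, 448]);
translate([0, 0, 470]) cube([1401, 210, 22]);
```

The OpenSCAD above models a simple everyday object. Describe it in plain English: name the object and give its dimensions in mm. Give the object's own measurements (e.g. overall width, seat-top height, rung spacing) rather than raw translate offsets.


An I-beam lying along x, 1401 mm long. Overall section height 492 mm. Two flanges 210 mm wide (y) and 22 mm thick, one on the floor and one at the top; a web 20 mm thick runs between them, centred on the flange width.


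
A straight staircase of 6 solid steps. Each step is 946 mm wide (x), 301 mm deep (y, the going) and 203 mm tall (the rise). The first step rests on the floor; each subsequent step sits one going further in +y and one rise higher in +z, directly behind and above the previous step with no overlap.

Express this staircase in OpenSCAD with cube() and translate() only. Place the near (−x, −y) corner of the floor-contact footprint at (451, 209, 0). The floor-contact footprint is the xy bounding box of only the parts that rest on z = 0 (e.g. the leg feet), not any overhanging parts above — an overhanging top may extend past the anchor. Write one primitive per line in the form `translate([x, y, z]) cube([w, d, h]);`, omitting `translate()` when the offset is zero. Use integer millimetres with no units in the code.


translate([451, 209, 0]) cube([946, 301, 203]);
translate([451, 510, 203]) cube([946, 301, 203]);
translate([451, 811, 406]) cube([946, 301, 203]);
translate([451, 1112, 609]) cube([946, 301, 203]);
translate([451, 1413, 812]) cube([946, 301, 203]);
translate([451, 1714, 1015]) cube([946, 301, 203]);


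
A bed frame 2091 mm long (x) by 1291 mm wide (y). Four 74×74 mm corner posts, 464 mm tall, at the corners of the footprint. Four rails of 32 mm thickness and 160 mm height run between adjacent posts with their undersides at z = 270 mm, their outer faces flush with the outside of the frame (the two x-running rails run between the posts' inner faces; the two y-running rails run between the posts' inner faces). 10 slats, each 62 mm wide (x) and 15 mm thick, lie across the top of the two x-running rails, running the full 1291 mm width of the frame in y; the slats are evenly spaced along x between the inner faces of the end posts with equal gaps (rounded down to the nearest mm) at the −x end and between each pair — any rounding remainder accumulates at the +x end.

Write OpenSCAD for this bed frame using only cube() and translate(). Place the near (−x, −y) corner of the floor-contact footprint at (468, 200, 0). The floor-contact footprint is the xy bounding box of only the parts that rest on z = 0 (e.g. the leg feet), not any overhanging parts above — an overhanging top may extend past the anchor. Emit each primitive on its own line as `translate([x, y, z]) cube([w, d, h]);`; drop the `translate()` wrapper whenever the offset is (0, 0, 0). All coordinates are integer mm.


// slat z = rail_z + rail_h = 270 + 160 = 430
// slat gap = ⌊(1943 − 10·62) / 11⌋ = 120
translate([468, 200, 0]) cube([74, 74, 464]);
translate([468, 1417, 0]) cube([74, 74, 464]);
translate([2485, 200, 0]) cube([74, 74, 464]);
translate([2485, 1417, 0]) cube([74, 74, 464]);
translate([542, 200, 270]) cube([1943, 32, 160]);
translate([542, 1459, 270]) cube([1943, 32, 160]);
translate([468, 274, 270]) cube([32, 1143, 160]);
translate([2527, 274, 270]) cube([32, 1143, 160]);
translate([662, 200, 430]) cube([62, 1291, 15]);
translate([844, 200, 430]) cube([62, 1291, 15]);
translate([1026, 200, 430]) cube([62, 1291, 15]);
translate([1208, 200, 430]) cube([62, 1291, 15]);
translate([1390, 200, 430]) cube([62, 1291, 15]);
translate([1572, 200, 430]) cube([62, 1291, 15]);
translate([1754, 200, 430]) cube([62, 1291, 15]);
translate([1936, 200, 430]) cube([62, 1291, 15]);
translate([2118, 200, 430]) cube([62, 1291, 15]);
translate([2300, 200, 430]) cube([62, 1291, 15]);


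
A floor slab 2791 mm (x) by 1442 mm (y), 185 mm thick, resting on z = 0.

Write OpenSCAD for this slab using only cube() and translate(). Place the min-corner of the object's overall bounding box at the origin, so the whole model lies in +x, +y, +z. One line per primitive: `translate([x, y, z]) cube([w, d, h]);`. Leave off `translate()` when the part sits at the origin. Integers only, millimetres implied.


cube([2791, 1442, 185]);


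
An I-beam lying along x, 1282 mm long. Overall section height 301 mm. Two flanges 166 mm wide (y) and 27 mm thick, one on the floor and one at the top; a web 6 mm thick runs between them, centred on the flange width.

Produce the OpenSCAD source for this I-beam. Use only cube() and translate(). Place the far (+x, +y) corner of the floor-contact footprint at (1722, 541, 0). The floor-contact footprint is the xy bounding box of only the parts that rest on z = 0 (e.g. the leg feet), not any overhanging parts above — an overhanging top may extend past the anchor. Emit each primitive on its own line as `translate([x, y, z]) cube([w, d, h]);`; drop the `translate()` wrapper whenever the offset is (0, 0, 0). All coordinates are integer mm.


translate([440, 375, 0]) cube([1282, 166, 27]);
translate([440, 455, 27]) cube([1282, 6, 247]);
translate([440, 375, 274]) cube([1282, 166, 27]);


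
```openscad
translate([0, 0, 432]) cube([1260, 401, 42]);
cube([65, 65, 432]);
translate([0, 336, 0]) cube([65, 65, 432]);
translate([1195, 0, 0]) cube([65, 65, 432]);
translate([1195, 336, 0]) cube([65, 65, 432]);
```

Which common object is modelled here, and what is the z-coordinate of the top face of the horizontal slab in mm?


A bench. The seat-top height is 474 mm.

A long slab on four corner posts — a bench. The slab sits at z = 432 with thickness 42, so the top is 432 + 42 = 474 mm.


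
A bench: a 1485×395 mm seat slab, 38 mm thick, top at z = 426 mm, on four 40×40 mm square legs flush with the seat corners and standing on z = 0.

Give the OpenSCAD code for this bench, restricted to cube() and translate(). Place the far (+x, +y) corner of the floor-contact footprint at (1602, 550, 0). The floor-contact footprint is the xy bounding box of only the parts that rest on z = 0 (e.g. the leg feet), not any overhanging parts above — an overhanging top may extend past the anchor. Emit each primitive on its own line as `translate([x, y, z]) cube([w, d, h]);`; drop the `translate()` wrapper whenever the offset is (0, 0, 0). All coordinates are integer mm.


// leg_h = 426 − 38 = 388
translate([117, 155, 388]) cube([1485, 395, 38]);
translate([117, 155, 0]) cube([40, 40, 388]);
translate([117, 510, 0]) cube([40, 40, 388]);
translate([1562, 155, 0]) cube([40, 40, 388]);
translate([1562, 510, 0]) cube([40, 40, 388]);


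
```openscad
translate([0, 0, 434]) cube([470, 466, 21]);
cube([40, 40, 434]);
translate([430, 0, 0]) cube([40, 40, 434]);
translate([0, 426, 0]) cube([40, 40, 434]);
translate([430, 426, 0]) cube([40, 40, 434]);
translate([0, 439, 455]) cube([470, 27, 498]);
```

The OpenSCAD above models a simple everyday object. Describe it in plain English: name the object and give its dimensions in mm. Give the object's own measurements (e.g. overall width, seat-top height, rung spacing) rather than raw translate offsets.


A chair. The seat is a 470×466×21 mm slab with its top at z = 455 mm, on four 40×40 mm corner legs (flush with the seat edges, standing on z = 0). A flat backrest 27 mm thick, 498 mm tall, spans the full seat width and rises from the seat top along its +y edge, rear face flush with the rear of the seat.


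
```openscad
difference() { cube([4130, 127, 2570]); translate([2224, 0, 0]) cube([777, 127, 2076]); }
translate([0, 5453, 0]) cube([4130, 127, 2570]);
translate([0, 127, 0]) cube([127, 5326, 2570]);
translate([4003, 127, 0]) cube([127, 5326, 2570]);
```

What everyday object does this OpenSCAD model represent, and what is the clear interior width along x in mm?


A single room. The interior width is 3876 mm.

Four walls enclosing a rectangle with a door in the front wall — a room. Outside width 4130 minus two 127 mm walls gives 3876 mm.


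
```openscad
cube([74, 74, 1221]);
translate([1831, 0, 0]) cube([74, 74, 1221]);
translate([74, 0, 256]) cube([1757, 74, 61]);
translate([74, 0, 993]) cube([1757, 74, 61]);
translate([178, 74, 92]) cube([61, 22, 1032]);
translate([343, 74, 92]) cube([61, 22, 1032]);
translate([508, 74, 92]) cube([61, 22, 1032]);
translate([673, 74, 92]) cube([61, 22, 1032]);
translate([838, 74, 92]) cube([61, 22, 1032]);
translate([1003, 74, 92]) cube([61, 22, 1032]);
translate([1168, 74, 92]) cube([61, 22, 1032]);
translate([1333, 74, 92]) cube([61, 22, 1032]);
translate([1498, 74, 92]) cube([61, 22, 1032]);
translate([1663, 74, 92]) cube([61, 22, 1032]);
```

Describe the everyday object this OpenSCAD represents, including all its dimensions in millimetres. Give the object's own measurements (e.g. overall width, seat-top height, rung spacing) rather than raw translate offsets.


A fence section. Two 74×74 mm posts, 1221 mm tall, stand on the floor with a clear span of 1757 mm between their inner faces. Two horizontal rails of 74×61 mm section span the gap between the posts with their undersides at z = 256 mm and z = 993 mm, flush with the posts' −y face. 10 pickets, each 61 mm wide, 22 mm thick and 1032 mm tall, are fixed to the +y face of the rails with their bottoms at z = 92 mm, spaced across the span with a 104 mm gap after the −x post and between neighbouring pickets, with 107 mm left before the +x post.


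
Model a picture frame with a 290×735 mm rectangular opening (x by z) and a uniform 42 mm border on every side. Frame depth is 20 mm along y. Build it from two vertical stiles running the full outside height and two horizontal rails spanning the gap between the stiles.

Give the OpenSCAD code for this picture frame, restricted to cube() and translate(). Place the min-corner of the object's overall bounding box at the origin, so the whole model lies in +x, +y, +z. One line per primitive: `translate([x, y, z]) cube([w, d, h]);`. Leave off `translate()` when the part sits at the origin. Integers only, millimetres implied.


cube([42, 20, 819]);
translate([332, 0, 0]) cube([42, 20, 819]);
translate([42, 0, 0]) cube([290, 20, 42]);
translate([42, 0, 777]) cube([290, 20, 42]);


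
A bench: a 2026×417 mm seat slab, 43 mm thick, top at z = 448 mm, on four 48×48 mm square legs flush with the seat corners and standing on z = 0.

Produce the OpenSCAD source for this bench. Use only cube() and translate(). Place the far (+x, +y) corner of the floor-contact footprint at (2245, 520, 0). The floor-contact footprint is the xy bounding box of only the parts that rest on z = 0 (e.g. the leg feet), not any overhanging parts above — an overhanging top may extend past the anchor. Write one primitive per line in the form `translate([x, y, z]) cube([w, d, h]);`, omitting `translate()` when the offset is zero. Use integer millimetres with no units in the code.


translate([219, 103, 405]) cube([2026, 417, 43]);
translate([219, 103, 0]) cube([48, 48, 405]);
translate([219, 472, 0]) cube([48, 48, 405]);
translate([2197, 103, 0]) cube([48, 48, 405]);
translate([2197, 472, 0]) cube([48, 48, 405]);


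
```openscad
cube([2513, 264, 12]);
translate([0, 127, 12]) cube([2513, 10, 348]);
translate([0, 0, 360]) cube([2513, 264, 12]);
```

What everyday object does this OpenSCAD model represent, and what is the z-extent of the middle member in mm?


An I-beam. The web height is 348 mm.

Two wide flanges with a thin centred web — an I-beam. Overall 372 mm minus two 12 mm flanges gives a web of 372 − 2·12 = 348 mm.


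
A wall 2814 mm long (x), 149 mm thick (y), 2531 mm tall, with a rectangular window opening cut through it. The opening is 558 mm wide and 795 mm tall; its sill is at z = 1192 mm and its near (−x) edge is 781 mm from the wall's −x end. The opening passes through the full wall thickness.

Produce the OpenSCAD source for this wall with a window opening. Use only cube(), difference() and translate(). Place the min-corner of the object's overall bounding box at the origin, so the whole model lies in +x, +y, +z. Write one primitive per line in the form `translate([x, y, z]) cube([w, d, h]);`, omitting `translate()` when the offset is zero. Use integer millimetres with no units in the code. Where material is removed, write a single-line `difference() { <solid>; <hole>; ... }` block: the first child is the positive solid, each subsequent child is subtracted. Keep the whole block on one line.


difference() { cube([2814, 149, 2531]); translate([781, 0, 1192]) cube([558, 149, 795]); }


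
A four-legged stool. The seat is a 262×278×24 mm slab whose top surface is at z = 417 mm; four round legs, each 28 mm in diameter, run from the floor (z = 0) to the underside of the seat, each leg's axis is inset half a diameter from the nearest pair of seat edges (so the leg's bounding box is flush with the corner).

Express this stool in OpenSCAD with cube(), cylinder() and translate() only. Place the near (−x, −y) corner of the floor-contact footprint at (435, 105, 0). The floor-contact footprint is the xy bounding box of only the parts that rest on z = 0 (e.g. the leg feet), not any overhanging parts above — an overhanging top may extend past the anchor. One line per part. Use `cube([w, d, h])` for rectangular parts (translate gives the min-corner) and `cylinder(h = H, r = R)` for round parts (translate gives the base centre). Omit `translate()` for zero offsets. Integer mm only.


translate([435, 105, 393]) cube([262, 278, 24]);
translate([449, 119, 0]) cylinder(h = 393, r = 14);
translate([683, 119, 0]) cylinder(h = 393, r = 14);
translate([449, 369, 0]) cylinder(h = 393, r = 14);
translate([683, 369, 0]) cylinder(h = 393, r = 14);


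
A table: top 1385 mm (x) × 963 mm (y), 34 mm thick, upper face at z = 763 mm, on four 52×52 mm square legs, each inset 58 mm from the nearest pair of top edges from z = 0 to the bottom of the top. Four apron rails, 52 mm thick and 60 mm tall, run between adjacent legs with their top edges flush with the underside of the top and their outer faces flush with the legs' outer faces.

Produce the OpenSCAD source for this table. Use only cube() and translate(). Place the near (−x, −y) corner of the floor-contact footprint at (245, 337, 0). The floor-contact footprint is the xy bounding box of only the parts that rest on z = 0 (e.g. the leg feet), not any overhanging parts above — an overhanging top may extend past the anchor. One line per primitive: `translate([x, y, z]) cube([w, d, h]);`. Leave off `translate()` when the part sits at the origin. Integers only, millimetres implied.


// leg_h = 763 - 34 = 729
// apron z = 729 - 60 = 669
translate([187, 279, 729]) cube([1385, 963, 34]);
translate([245, 337, 0]) cube([52, 52, 729]);
translate([1462, 337, 0]) cube([52, 52, 729]);
translate([245, 1132, 0]) cube([52, 52, 729]);
translate([1462, 1132, 0]) cube([52, 52, 729]);
translate([297, 337, 669]) cube([1165, 52, 60]);
translate([297, 1132, 669]) cube([1165, 52, 60]);
translate([245, 389, 669]) cube([52, 743, 60]);
translate([1462, 389, 669]) cube([52, 743, 60]);


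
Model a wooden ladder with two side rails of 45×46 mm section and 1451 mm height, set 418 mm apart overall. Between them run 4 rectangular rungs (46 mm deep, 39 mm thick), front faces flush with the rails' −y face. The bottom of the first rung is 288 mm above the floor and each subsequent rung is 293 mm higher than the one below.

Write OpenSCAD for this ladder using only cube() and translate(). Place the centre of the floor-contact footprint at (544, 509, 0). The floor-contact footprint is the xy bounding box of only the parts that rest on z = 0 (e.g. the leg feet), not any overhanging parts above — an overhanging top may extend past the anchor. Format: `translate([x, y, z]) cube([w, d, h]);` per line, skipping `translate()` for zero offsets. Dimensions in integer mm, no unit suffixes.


translate([335, 486, 0]) cube([45, 46, 1451]);
translate([708, 486, 0]) cube([45, 46, 1451]);
translate([380, 486, 288]) cube([328, 46, 39]);
translate([380, 486, 581]) cube([328, 46, 39]);
translate([380, 486, 874]) cube([328, 46, 39]);
translate([380, 486, 1167]) cube([328, 46, 39]);


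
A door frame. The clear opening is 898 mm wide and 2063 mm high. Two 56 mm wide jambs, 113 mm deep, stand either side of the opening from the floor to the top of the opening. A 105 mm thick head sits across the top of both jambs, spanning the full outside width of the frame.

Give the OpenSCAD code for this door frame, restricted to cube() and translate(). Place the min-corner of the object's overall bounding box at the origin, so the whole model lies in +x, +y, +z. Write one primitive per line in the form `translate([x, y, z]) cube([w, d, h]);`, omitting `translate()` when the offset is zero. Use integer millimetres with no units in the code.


cube([56, 113, 2063]);
translate([954, 0, 0]) cube([56, 113, 2063]);
translate([0, 0, 2063]) cube([1010, 113, 105]);


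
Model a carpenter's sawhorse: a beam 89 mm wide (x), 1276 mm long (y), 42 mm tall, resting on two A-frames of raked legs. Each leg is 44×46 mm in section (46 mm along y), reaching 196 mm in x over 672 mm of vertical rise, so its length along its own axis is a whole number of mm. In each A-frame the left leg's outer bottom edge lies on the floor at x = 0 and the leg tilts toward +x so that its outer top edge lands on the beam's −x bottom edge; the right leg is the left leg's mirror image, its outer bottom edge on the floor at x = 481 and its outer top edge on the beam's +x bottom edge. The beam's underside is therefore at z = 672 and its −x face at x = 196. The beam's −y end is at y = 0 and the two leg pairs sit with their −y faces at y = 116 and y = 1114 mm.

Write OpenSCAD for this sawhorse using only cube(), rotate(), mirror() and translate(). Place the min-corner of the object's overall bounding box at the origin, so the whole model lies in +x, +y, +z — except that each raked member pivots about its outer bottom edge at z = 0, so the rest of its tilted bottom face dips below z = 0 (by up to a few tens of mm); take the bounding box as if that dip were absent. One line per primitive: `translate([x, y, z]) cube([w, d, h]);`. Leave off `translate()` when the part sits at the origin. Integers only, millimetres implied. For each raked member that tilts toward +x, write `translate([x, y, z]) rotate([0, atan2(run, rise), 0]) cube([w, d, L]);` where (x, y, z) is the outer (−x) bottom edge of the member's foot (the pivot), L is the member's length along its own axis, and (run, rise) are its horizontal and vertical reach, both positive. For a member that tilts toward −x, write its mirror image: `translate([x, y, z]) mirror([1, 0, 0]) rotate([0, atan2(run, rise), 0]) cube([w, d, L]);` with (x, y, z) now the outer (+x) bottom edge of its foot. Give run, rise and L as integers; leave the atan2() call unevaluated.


// leg length = √(196² + 672²) = 700
// right-leg outer foot x = 2·196 + 89 = 481
// beam min-corner = (196, 0, 672)
translate([196, 0, 672]) cube([89, 1276, 42]);
translate([0, 116, 0]) rotate([0, atan2(196, 672), 0]) cube([44, 46, 700]);
translate([481, 116, 0]) mirror([1, 0, 0]) rotate([0, atan2(196, 672), 0]) cube([44, 46, 700]);
translate([0, 1114, 0]) rotate([0, atan2(196, 672), 0]) cube([44, 46, 700]);
translate([481, 1114, 0]) mirror([1, 0, 0]) rotate([0, atan2(196, 672), 0]) cube([44, 46, 700]);


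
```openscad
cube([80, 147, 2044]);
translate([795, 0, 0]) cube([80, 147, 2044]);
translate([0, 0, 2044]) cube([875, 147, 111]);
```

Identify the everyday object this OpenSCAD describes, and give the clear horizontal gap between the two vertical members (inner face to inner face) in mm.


A door frame. The clear opening width is 715 mm.

Two 2044 mm tall posts with a header on top — a door frame. The left jamb is 80 mm wide at x = 0; the right jamb starts at x = 795. The clear opening is 795 − 80 = 715 mm.


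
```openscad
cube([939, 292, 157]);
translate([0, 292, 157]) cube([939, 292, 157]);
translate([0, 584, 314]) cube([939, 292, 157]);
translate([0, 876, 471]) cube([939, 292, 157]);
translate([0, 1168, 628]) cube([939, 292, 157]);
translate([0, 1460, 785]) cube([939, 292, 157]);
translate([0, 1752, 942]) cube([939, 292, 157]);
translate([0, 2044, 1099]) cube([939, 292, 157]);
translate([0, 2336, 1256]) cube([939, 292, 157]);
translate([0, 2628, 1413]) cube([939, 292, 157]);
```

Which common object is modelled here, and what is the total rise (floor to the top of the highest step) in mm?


A staircase. The total rise is 1570 mm.

10 identical blocks, each offset up and back from the previous — a staircase. Each step is 157 mm tall and there are 10 of them, so the total rise is 10 × 157 = 1570 mm.


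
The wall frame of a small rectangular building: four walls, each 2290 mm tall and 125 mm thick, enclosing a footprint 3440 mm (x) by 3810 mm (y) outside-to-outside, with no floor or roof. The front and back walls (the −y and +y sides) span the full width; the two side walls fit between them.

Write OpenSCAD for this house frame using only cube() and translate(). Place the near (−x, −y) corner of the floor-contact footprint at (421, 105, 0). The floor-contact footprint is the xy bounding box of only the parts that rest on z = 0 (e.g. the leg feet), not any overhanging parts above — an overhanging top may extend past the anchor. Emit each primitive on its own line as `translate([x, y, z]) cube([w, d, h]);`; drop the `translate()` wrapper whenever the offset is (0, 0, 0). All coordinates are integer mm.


translate([421, 105, 0]) cube([3440, 125, 2290]);
translate([421, 3790, 0]) cube([3440, 125, 2290]);
translate([421, 230, 0]) cube([125, 3560, 2290]);
translate([3736, 230, 0]) cube([125, 3560, 2290]);


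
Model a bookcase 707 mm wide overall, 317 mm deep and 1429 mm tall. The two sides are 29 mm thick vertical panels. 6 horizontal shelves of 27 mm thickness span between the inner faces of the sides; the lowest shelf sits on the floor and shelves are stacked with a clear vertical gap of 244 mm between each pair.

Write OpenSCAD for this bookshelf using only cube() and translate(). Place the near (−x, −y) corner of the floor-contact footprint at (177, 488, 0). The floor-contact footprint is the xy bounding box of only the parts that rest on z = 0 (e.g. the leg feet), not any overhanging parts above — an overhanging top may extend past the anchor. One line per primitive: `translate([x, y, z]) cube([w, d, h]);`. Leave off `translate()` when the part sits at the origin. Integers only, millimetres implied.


translate([177, 488, 0]) cube([29, 317, 1429]);
translate([855, 488, 0]) cube([29, 317, 1429]);
translate([206, 488, 0]) cube([649, 317, 27]);
translate([206, 488, 271]) cube([649, 317, 27]);
translate([206, 488, 542]) cube([649, 317, 27]);
translate([206, 488, 813]) cube([649, 317, 27]);
translate([206, 488, 1084]) cube([649, 317, 27]);
translate([206, 488, 1355]) cube([649, 317, 27]);


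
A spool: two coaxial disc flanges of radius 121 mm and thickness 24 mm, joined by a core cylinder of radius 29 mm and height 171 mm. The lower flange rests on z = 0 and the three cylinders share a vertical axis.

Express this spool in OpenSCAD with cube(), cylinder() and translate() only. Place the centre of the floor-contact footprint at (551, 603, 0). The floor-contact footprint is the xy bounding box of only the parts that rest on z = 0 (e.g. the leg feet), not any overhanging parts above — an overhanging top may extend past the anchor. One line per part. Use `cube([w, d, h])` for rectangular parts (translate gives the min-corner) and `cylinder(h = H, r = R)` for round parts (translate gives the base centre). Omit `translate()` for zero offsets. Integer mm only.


translate([551, 603, 0]) cylinder(h = 24, r = 121);
translate([551, 603, 24]) cylinder(h = 171, r = 29);
translate([551, 603, 195]) cylinder(h = 24, r = 121);


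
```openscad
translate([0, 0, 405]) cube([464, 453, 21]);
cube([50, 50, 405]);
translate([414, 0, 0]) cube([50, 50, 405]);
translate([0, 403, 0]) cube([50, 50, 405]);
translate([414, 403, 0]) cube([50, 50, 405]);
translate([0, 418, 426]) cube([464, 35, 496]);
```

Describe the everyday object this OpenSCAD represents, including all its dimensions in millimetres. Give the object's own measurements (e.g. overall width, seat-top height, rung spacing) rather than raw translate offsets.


A chair. The seat is a 464×453×21 mm slab with its top at z = 426 mm, on four 50×50 mm corner legs (flush with the seat edges, standing on z = 0). A flat backrest 35 mm thick, 496 mm tall, spans the full seat width and rises from the seat top along its +y edge, rear face flush with the rear of the seat.


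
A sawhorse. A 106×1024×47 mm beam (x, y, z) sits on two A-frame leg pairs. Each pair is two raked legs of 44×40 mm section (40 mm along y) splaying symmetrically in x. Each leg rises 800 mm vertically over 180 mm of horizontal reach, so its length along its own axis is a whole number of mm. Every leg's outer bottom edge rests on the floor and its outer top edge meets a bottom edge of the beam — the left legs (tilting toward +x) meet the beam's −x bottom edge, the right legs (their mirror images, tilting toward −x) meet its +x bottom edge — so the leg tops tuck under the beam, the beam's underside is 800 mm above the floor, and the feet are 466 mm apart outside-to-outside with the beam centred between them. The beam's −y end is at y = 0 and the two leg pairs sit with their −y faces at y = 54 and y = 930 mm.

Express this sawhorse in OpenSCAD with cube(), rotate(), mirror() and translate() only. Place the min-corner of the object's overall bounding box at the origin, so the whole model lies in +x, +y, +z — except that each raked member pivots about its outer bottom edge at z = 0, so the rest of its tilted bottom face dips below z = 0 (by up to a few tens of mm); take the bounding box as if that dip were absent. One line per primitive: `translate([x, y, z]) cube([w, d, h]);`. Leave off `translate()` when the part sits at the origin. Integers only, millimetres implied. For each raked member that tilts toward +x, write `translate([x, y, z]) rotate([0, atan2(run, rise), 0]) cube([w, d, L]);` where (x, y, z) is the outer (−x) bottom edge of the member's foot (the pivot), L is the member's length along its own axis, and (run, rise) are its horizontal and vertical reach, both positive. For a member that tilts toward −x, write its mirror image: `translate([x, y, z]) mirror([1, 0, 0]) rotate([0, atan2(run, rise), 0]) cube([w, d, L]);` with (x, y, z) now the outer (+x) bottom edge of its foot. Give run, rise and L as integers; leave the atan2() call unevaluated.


translate([180, 0, 800]) cube([106, 1024, 47]);
translate([0, 54, 0]) rotate([0, atan2(180, 800), 0]) cube([44, 40, 820]);
translate([466, 54, 0]) mirror([1, 0, 0]) rotate([0, atan2(180, 800), 0]) cube([44, 40, 820]);
translate([0, 930, 0]) rotate([0, atan2(180, 800), 0]) cube([44, 40, 820]);
translate([466, 930, 0]) mirror([1, 0, 0]) rotate([0, atan2(180, 800), 0]) cube([44, 40, 820]);


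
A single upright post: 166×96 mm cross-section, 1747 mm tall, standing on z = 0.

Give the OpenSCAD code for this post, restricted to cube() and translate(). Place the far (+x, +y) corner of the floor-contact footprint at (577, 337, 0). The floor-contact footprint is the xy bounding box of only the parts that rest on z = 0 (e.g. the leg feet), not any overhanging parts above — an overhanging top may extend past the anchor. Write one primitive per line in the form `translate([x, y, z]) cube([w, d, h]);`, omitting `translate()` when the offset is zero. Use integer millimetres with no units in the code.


translate([411, 241, 0]) cube([166, 96, 1747]);


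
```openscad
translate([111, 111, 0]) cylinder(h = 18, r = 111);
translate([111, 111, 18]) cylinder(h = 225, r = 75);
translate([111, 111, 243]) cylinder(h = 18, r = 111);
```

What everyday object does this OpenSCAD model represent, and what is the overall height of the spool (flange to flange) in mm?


A spool. The overall height is 261 mm.

Three coaxial cylinders, large–small–large — a spool. Two 18 mm flanges and a 225 mm core give 18 + 225 + 18 = 261 mm.


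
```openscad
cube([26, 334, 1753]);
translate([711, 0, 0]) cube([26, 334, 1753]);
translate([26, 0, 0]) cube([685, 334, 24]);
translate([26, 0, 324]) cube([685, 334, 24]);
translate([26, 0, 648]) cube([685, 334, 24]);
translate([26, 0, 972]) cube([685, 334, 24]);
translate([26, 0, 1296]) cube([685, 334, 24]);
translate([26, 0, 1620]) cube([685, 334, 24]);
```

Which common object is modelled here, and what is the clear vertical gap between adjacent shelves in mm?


A bookshelf. The clear shelf gap is 300 mm.

Two tall side panels with 6 horizontal boards between them — a bookshelf. The first two shelf undersides are at z = 0 and z = 324; with shelf thickness 24, the clear gap is 324 − 0 − 24 = 300 mm.


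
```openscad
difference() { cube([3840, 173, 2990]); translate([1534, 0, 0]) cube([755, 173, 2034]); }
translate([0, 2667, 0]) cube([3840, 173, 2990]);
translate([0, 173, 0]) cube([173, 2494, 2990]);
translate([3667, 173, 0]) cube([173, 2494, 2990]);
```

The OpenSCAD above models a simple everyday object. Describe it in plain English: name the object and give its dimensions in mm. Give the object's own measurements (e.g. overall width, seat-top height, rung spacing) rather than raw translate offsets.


A single room: four walls, each 2990 mm tall and 173 mm thick, enclosing an outside footprint 3840×2840 mm (x × y), no floor or roof. The front and back walls (−y and +y sides) run the full x-width; the side walls fit between their inner faces. A door opening 755 mm wide and 2034 mm tall is cut through the front wall from the floor up, its −x edge 1534 mm from the wall's −x end.


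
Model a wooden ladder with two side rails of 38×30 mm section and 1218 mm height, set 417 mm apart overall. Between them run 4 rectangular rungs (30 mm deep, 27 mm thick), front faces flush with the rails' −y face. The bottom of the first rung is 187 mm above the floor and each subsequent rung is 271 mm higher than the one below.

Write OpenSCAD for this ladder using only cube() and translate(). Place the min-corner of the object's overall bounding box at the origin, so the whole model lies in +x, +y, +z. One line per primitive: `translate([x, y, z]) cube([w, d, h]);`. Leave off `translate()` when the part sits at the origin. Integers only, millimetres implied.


cube([38, 30, 1218]);
translate([379, 0, 0]) cube([38, 30, 1218]);
translate([38, 0, 187]) cube([341, 30, 27]);
translate([38, 0, 458]) cube([341, 30, 27]);
translate([38, 0, 729]) cube([341, 30, 27]);
translate([38, 0, 1000]) cube([341, 30, 27]);


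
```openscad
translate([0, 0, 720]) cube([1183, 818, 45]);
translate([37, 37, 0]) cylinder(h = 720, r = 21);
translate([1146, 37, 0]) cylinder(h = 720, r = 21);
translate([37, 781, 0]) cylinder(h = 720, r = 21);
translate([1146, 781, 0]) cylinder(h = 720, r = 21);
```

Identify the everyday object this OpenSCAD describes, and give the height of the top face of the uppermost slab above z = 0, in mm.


A table. The table height is 765 mm.

A 1183×818×45 slab sits at z = 720 on four Ø42 mm round legs — a table. The top surface is at 720 + 45 = 765 mm.


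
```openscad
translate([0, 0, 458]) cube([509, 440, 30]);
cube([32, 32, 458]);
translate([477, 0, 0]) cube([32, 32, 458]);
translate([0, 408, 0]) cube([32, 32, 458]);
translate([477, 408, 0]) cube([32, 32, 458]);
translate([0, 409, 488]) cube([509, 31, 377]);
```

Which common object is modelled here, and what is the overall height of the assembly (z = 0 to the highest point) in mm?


A chair. The overall height is 865 mm.

A slab on four corner posts with a tall panel at the back — a chair. The seat slab sits at z = 458 with thickness 30, and the 377 mm backrest starts at the seat top, so the overall height is 458 + 30 + 377 = 865 mm.


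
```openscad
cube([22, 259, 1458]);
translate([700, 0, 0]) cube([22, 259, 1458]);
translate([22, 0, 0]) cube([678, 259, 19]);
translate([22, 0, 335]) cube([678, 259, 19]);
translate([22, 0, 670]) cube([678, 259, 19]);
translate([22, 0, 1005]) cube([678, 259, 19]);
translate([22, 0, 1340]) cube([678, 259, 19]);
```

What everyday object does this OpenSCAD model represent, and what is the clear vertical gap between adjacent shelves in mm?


A bookshelf. The clear shelf gap is 316 mm.

Two tall side panels with 5 horizontal boards between them — a bookshelf. The first two shelf undersides are at z = 0 and z = 335; with shelf thickness 19, the clear gap is 335 − 0 − 19 = 316 mm.


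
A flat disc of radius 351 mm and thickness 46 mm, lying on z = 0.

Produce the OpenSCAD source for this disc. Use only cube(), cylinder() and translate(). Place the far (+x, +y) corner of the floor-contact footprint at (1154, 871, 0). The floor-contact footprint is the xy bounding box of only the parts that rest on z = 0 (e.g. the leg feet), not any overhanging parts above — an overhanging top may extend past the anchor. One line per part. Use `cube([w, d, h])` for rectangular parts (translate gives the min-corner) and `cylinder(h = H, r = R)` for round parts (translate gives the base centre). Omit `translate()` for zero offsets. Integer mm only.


translate([803, 520, 0]) cylinder(h = 46, r = 351);


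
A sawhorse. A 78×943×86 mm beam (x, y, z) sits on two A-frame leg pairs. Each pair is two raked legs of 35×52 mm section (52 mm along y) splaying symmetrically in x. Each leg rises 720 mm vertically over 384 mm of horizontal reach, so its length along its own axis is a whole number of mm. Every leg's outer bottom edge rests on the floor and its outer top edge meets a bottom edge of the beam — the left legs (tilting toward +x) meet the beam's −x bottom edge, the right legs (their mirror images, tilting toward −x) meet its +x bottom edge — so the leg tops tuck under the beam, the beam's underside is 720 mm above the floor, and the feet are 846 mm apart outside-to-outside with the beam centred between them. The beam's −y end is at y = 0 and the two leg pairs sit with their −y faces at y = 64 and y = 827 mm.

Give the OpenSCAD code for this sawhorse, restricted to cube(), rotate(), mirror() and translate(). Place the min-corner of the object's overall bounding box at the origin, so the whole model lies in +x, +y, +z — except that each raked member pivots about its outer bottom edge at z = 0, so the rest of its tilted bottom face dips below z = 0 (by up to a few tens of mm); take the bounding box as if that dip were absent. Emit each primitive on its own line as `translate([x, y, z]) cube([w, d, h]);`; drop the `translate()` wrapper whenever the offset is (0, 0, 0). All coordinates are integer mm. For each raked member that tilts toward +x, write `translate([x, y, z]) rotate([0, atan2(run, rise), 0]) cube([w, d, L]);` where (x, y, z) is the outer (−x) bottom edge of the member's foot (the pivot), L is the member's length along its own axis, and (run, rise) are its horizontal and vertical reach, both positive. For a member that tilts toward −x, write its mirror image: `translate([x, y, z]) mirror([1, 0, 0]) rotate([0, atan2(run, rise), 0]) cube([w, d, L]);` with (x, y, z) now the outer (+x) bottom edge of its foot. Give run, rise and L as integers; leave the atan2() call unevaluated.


translate([384, 0, 720]) cube([78, 943, 86]);
translate([0, 64, 0]) rotate([0, atan2(384, 720), 0]) cube([35, 52, 816]);
translate([846, 64, 0]) mirror([1, 0, 0]) rotate([0, atan2(384, 720), 0]) cube([35, 52, 816]);
translate([0, 827, 0]) rotate([0, atan2(384, 720), 0]) cube([35, 52, 816]);
translate([846, 827, 0]) mirror([1, 0, 0]) rotate([0, atan2(384, 720), 0]) cube([35, 52, 816]);


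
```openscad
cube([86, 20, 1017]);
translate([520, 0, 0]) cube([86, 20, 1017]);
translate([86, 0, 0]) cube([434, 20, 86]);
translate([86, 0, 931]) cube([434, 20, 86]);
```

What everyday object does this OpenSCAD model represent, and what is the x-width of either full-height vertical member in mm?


A picture frame. The border width is 86 mm.

Four thin pieces enclosing a rectangular opening — a picture frame. The two full-height stiles are 1017 mm tall; the top rail sits at z = 931 and is 86 mm tall, so the border above the opening is 1017 − 931 = 86 mm, matching the stile x-width.


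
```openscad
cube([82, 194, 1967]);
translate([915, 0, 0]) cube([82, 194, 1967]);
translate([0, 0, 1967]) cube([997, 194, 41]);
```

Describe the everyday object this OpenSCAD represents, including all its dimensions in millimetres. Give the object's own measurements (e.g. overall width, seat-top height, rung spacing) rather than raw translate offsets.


A door frame. The clear opening is 833 mm wide and 1967 mm high. Two 82 mm wide jambs, 194 mm deep, stand either side of the opening from the floor to the top of the opening. A 41 mm thick head sits across the top of both jambs, spanning the full outside width of the frame.


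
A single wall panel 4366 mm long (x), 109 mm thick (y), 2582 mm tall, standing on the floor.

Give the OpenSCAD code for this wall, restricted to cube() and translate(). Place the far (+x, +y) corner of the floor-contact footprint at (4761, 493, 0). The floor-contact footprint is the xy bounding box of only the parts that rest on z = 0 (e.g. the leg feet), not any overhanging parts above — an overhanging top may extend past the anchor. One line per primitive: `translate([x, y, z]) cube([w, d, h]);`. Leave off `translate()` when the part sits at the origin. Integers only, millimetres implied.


translate([395, 384, 0]) cube([4366, 109, 2582]);


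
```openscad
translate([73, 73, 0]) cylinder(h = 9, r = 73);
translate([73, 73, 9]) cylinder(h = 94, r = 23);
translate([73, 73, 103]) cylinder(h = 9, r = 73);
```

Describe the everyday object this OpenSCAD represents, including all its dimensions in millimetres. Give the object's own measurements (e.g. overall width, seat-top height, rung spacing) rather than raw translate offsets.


A spool: two coaxial disc flanges of radius 73 mm and thickness 9 mm, joined by a core cylinder of radius 23 mm and height 94 mm. The lower flange rests on z = 0 and the three cylinders share a vertical axis.


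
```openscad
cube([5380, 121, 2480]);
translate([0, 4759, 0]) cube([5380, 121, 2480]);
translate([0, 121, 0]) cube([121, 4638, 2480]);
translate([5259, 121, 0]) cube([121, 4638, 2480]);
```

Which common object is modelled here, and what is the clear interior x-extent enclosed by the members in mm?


A house (or room) frame. The interior width is 5138 mm.

Four 2480 mm walls enclosing a rectangle with no floor or roof — a room or house frame. Outside width is 5380 mm and wall thickness is 121 mm, so the interior width is 5380 − 2 × 121 = 5138 mm.
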